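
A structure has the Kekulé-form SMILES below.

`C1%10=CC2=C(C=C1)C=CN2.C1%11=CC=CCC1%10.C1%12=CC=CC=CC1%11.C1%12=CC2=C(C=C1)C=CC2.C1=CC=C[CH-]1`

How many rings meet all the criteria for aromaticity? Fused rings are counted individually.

The SMILES encodes a six-membered carbon ring with three alternating C=C double bonds, fused to a five-membered ring containing one N–H nitrogen and two C=C double bonds; a six-membered carbon ring with two conjugated C=C double bonds and two sp³ carbons; a seven-membered carbon ring with three C=C double bonds and one sp³ carbon; a six-membered carbon ring with three alternating C=C double bonds, fused to a five-membered carbon ring containing one C=C double bond and one sp³ carbon; a five-membered all-carbon ring bearing a negative charge on one carbon, with two C=C double bonds.
The fused 6/5-membered bicyclic (with one N–H) is a single π system with 9 sp² atoms and 10 π electrons from ring double bonds plus a heteroatom lone pair. 10 = 4(2)+2, so the system is aromatic and both rings count as aromatic (indole).
The 6-membered ring has two sp³ carbons, so it is not fully conjugated — not aromatic (1,3-cyclohexadiene).
The 7-membered ring has one sp³ carbon, so it is not fully conjugated — not aromatic (cycloheptatriene).
The second 6-membered ring is fully conjugated (every ring atom contributes a p orbital); 3 ring double bonds give 6 π electrons. That satisfies 4n+2 with n=1, so it is aromatic (benzene ring).
The 5-membered ring has one sp³ carbon, so it is not fully conjugated — not aromatic (cyclopentene ring).
The second 5-membered ring is planar and fully conjugated; 2 ring double bonds (4 π electrons) plus the carbanion lone pair (2) give 6 π electrons. 6 = 4(1)+2, so it is aromatic (cyclopentadienyl anion).
4 of the 7 rings are aromatic. Total: 4.

4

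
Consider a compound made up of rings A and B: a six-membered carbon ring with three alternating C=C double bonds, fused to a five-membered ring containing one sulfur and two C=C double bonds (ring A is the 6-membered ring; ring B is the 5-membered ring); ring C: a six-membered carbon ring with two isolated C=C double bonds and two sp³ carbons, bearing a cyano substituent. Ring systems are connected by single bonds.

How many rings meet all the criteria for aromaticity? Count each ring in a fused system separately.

2

Rings A and B form a fused bicyclic system (with one sulfur) with 9 sp² atoms and 10 π electrons from ring double bonds plus a heteroatom lone pair. 10 = 4(2)+2, so the system is aromatic and both rings count as aromatic (benzothiophene).
Ring C has two sp³ carbons, so it is not fully conjugated — not aromatic (1,4-cyclohexadiene).
Aromatic: A, B. Total: 2.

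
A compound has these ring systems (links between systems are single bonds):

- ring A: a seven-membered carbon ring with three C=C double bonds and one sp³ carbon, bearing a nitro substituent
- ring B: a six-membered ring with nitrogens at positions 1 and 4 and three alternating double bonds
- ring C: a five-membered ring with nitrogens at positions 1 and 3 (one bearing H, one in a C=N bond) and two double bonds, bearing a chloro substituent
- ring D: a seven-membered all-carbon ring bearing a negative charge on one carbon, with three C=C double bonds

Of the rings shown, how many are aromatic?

Ring A has one sp³ carbon, so it is not fully conjugated — not aromatic (cycloheptatriene).
Ring B has a continuous p-orbital overlap around the ring; 3 ring double bonds give 6 π electrons. That satisfies 4n+2 with n=1, so ring B is aromatic (pyrazine).
Ring C has a continuous p-orbital overlap around the ring; 2 ring double bonds (4 π electrons) plus a heteroatom lone pair (2) give 6 π electrons. 6 = 4(1)+2, so ring C is aromatic (imidazole).
Ring D has only sp² ring atoms; a planar conformation would have a fully conjugated π system of 8 electrons. But 8 = 4(2), which is 4n not 4n+2, so ring D is not aromatic (cycloheptatrienyl anion).
Aromatic: B, C. Total: 2.

2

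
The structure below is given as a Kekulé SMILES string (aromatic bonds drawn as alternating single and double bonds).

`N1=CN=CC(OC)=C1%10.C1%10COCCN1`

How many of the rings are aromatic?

1

The SMILES encodes a six-membered ring with nitrogens at positions 1 and 3 and three alternating double bonds; a six-membered saturated ring with an oxygen and an N–H nitrogen at positions 1 and 4.
The 6-membered ring with two nitrogens (1,3) is fully conjugated (every ring atom contributes a p orbital); 3 ring double bonds give 6 π electrons. 6 = 4(1)+2, so it is aromatic (pyrimidine).
The 6-membered ring with one oxygen and one N–H (1,4) has only sp³ atoms, so it is not fully conjugated — not aromatic (morpholine).
1 of the 2 rings is aromatic. Total: 1.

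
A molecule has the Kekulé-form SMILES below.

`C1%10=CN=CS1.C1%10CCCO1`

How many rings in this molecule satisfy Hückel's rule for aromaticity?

The SMILES encodes a five-membered ring with a sulfur at position 1 and a nitrogen at position 3 (in a C=N bond), with two double bonds; a five-membered saturated ring of four carbons and one oxygen.
The 5-membered ring with one sulfur and one =N– has a continuous p-orbital overlap around the ring; 2 ring double bonds (4 π electrons) plus a heteroatom lone pair (2) give 6 π electrons. That satisfies 4n+2 with n=1, so it is aromatic (thiazole).
The 5-membered ring with one oxygen has only sp³ atoms, so it is not fully conjugated — not aromatic (tetrahydrofuran).
1 of the 2 rings is aromatic. Total: 1.

1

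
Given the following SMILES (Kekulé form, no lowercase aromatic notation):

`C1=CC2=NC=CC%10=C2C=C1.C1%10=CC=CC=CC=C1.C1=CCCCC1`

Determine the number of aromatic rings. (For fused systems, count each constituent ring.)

The SMILES encodes two fused six-membered rings, each with three alternating double bonds; one ring is all carbon and the other has one ring nitrogen; an eight-membered carbon ring with four alternating C=C double bonds; a six-membered carbon ring with one C=C double bond.
The fused 6/6-membered bicyclic (with one nitrogen) is a single π system with 10 sp² atoms and 10 π electrons from ring double bonds. 10 = 4(2)+2, so the system is aromatic and both rings count as aromatic (quinoline).
The 8-membered ring has only sp² ring atoms; a planar conformation would have a fully conjugated π system of 8 electrons. But 8 = 4(2), which is 4n not 4n+2, so it is not aromatic (cyclooctatetraene) — cyclooctatetraene distorts into a non-planar tub to avoid antiaromaticity.
The 6-membered ring has four sp³ carbons, so it is not fully conjugated — not aromatic (cyclohexene).
2 of the 4 rings are aromatic. Total: 2.

2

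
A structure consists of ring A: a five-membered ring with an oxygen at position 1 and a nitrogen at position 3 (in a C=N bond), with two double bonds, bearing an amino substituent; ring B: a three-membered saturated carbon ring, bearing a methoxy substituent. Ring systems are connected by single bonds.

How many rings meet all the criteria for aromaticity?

1

Ring A is planar and fully conjugated; 2 ring double bonds (4 π electrons) plus a heteroatom lone pair (2) give 6 π electrons. Since 6 = 4n+2 (n=1), ring A is aromatic (oxazole).
Ring B has only sp³ atoms, so it is not fully conjugated — not aromatic (cyclopropane).
Aromatic: A. Total: 1.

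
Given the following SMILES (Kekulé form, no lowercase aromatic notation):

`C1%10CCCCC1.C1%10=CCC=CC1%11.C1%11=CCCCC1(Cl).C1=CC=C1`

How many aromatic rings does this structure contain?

0

The SMILES encodes a six-membered saturated carbon ring; a six-membered carbon ring with two isolated C=C double bonds and two sp³ carbons; a six-membered carbon ring with one C=C double bond; a four-membered carbon ring with two alternating C=C double bonds.
The 6-membered ring has only sp³ atoms, so it is not fully conjugated — not aromatic (cyclohexane).
The second 6-membered ring has two sp³ carbons, so it is not fully conjugated — not aromatic (1,4-cyclohexadiene).
The third 6-membered ring has four sp³ carbons, so it is not fully conjugated — not aromatic (cyclohexene).
The 4-membered ring has only sp² ring atoms; a planar conformation would have a fully conjugated π system of 4 electrons. But 4 = 4(1), which is 4n not 4n+2, so it is not aromatic (cyclobutadiene) — cyclobutadiene is antiaromatic and distorts to a rectangle.
None of the rings are aromatic. Total: 0.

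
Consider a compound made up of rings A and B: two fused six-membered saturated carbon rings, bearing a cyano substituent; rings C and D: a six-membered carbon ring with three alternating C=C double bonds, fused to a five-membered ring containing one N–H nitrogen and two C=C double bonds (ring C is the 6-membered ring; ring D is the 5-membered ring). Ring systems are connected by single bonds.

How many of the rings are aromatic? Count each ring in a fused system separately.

Ring A has only sp³ atoms, so it is not fully conjugated — not aromatic (cyclohexane ring).
Ring B has only sp³ atoms, so it is not fully conjugated — not aromatic (cyclohexane ring).
Rings C and D form a fused bicyclic system (with one N–H) with 9 sp² atoms and 10 π electrons from ring double bonds plus a heteroatom lone pair. 10 = 4(2)+2, so the system is aromatic and both rings count as aromatic (indole).
Aromatic: C, D. Total: 2.

2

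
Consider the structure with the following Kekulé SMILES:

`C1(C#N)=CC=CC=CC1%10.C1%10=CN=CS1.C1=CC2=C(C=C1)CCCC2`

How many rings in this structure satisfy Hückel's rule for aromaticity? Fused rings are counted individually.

2

The SMILES encodes a seven-membered carbon ring with three C=C double bonds and one sp³ carbon; a five-membered ring with a sulfur at position 1 and a nitrogen at position 3 (in a C=N bond), with two double bonds; a six-membered carbon ring with three alternating C=C double bonds, fused to a saturated six-membered carbon ring.
The 7-membered ring has one sp³ carbon, so it is not fully conjugated — not aromatic (cycloheptatriene).
The 5-membered ring with one sulfur and one =N– is planar and fully conjugated; 2 ring double bonds (4 π electrons) plus a heteroatom lone pair (2) give 6 π electrons. That satisfies 4n+2 with n=1, so it is aromatic (thiazole).
The 6-membered ring has a continuous p-orbital overlap around the ring; 3 ring double bonds give 6 π electrons. Since 6 = 4n+2 (n=1), it is aromatic (benzene ring).
The second 6-membered ring has four sp³ carbons, so it is not fully conjugated — not aromatic (cyclohexane ring).
2 of the 4 rings are aromatic. Total: 2.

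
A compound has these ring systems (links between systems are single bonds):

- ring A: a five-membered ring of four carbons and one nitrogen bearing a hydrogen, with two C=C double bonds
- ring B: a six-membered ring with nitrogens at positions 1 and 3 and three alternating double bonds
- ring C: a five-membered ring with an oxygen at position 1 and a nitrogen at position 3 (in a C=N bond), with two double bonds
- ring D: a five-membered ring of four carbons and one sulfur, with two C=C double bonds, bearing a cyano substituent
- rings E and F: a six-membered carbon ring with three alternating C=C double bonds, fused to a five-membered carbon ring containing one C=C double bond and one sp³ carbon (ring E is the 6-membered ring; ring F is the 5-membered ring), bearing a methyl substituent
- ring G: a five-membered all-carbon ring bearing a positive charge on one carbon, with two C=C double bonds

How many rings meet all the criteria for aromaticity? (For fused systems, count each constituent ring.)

5

Ring A has a continuous p-orbital overlap around the ring; 2 ring double bonds (4 π electrons) plus a heteroatom lone pair (2) give 6 π electrons. 6 = 4(1)+2, so ring A is aromatic (pyrrole).
Ring B is planar and fully conjugated; 3 ring double bonds give 6 π electrons. That satisfies 4n+2 with n=1, so ring B is aromatic (pyrimidine).
Ring C has a continuous p-orbital overlap around the ring; 2 ring double bonds (4 π electrons) plus a heteroatom lone pair (2) give 6 π electrons. 6 = 4(1)+2, so ring C is aromatic (oxazole).
Ring D has a continuous p-orbital overlap around the ring; 2 ring double bonds (4 π electrons) plus a heteroatom lone pair (2) give 6 π electrons. That satisfies 4n+2 with n=1, so ring D is aromatic (thiophene).
Ring E is fully conjugated (every ring atom contributes a p orbital); 3 ring double bonds give 6 π electrons. Since 6 = 4n+2 (n=1), ring E is aromatic (benzene ring).
Ring F has one sp³ carbon, so it is not fully conjugated — not aromatic (cyclopentene ring).
Ring G has only sp² ring atoms; a planar conformation would have a fully conjugated π system of 4 electrons. But 4 = 4(1), which is 4n not 4n+2, so ring G is not aromatic (cyclopentadienyl cation).
Aromatic: A, B, C, D, E. Total: 5.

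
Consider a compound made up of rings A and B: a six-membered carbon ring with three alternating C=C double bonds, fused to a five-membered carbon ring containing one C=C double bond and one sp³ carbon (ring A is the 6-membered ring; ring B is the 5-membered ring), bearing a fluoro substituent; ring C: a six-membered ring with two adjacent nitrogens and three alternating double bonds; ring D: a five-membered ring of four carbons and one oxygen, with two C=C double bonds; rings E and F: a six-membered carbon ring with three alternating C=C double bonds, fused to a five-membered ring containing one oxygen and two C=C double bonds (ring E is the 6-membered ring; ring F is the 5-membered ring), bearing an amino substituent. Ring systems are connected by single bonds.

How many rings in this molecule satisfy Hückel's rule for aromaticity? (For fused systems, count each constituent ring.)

5

Ring A is planar and fully conjugated; 3 ring double bonds give 6 π electrons. Since 6 = 4n+2 (n=1), ring A is aromatic (benzene ring).
Ring B has one sp³ carbon, so it is not fully conjugated — not aromatic (cyclopentene ring).
Ring C has a continuous p-orbital overlap around the ring; 3 ring double bonds give 6 π electrons. 6 = 4(1)+2, so ring C is aromatic (pyridazine).
Ring D has a continuous p-orbital overlap around the ring; 2 ring double bonds (4 π electrons) plus a heteroatom lone pair (2) give 6 π electrons. Since 6 = 4n+2 (n=1), ring D is aromatic (furan).
Rings E and F form a fused bicyclic system (with one oxygen) with 9 sp² atoms and 10 π electrons from ring double bonds plus a heteroatom lone pair. 10 = 4(2)+2, so the system is aromatic and both rings count as aromatic (benzofuran).
Aromatic: A, C, D, E, F. Total: 5.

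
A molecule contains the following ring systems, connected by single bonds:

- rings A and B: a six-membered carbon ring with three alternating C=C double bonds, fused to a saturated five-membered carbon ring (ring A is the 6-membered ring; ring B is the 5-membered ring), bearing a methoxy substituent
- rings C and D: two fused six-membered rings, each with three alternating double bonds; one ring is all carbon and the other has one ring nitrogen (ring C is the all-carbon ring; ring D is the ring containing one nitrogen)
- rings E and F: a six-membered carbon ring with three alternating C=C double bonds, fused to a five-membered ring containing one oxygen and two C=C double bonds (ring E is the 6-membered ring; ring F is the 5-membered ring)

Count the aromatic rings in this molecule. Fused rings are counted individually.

5

Ring A is fully conjugated (every ring atom contributes a p orbital); 3 ring double bonds give 6 π electrons. Since 6 = 4n+2 (n=1), ring A is aromatic (benzene ring).
Ring B has three sp³ carbons, so it is not fully conjugated — not aromatic (cyclopentane ring).
Rings C and D form a fused bicyclic system (with one nitrogen) with 10 sp² atoms and 10 π electrons from ring double bonds. 10 = 4(2)+2, so the system is aromatic and both rings count as aromatic (quinoline).
Rings E and F form a fused bicyclic system (with one oxygen) with 9 sp² atoms and 10 π electrons from ring double bonds plus a heteroatom lone pair. 10 = 4(2)+2, so the system is aromatic and both rings count as aromatic (benzofuran).
Aromatic: A, C, D, E, F. Total: 5.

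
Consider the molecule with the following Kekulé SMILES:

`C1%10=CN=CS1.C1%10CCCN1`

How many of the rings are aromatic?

The SMILES encodes a five-membered ring with a sulfur at position 1 and a nitrogen at position 3 (in a C=N bond), with two double bonds; a five-membered saturated ring of four carbons and one N–H nitrogen.
The 5-membered ring with one sulfur and one =N– is fully conjugated (every ring atom contributes a p orbital); 2 ring double bonds (4 π electrons) plus a heteroatom lone pair (2) give 6 π electrons. 6 = 4(1)+2, so it is aromatic (thiazole).
The 5-membered ring with one N–H has only sp³ atoms, so it is not fully conjugated — not aromatic (pyrrolidine).
1 of the 2 rings is aromatic. Total: 1.

1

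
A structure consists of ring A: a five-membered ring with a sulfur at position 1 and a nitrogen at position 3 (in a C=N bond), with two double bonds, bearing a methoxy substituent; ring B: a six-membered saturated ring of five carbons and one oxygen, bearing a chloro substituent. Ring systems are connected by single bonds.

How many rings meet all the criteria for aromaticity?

Ring A is fully conjugated (every ring atom contributes a p orbital); 2 ring double bonds (4 π electrons) plus a heteroatom lone pair (2) give 6 π electrons. 6 = 4(1)+2, so ring A is aromatic (thiazole).
Ring B has only sp³ atoms, so it is not fully conjugated — not aromatic (tetrahydropyran).
Aromatic: A. Total: 1.

1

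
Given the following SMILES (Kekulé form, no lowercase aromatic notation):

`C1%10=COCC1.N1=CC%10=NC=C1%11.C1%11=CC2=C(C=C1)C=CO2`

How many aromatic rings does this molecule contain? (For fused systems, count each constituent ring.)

3

The SMILES encodes a five-membered ring of four carbons and one oxygen, with one C=C double bond and two sp³ carbons; a six-membered ring with nitrogens at positions 1 and 4 and three alternating double bonds; a six-membered carbon ring with three alternating C=C double bonds, fused to a five-membered ring containing one oxygen and two C=C double bonds.
The 5-membered ring with one oxygen has two sp³ carbons, so it is not fully conjugated — not aromatic (2,3-dihydrofuran).
The 6-membered ring with two nitrogens (1,4) is fully conjugated (every ring atom contributes a p orbital); 3 ring double bonds give 6 π electrons. That satisfies 4n+2 with n=1, so it is aromatic (pyrazine).
The fused 6/5-membered bicyclic (with one oxygen) is a single π system with 9 sp² atoms and 10 π electrons from ring double bonds plus a heteroatom lone pair. 10 = 4(2)+2, so the system is aromatic and both rings count as aromatic (benzofuran).
3 of the 4 rings are aromatic. Total: 3.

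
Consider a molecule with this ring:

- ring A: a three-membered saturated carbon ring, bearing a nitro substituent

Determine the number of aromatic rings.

0

Ring A has only sp³ atoms, so it is not fully conjugated — not aromatic (cyclopropane).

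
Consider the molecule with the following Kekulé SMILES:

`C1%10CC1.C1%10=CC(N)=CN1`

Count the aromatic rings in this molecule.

1

The SMILES encodes a three-membered saturated carbon ring; a five-membered ring of four carbons and one nitrogen bearing a hydrogen, with two C=C double bonds.
The 3-membered ring has only sp³ atoms, so it is not fully conjugated — not aromatic (cyclopropane).
The 5-membered ring with one N–H is fully conjugated (every ring atom contributes a p orbital); 2 ring double bonds (4 π electrons) plus a heteroatom lone pair (2) give 6 π electrons. That satisfies 4n+2 with n=1, so it is aromatic (pyrrole).
1 of the 2 rings is aromatic. Total: 1.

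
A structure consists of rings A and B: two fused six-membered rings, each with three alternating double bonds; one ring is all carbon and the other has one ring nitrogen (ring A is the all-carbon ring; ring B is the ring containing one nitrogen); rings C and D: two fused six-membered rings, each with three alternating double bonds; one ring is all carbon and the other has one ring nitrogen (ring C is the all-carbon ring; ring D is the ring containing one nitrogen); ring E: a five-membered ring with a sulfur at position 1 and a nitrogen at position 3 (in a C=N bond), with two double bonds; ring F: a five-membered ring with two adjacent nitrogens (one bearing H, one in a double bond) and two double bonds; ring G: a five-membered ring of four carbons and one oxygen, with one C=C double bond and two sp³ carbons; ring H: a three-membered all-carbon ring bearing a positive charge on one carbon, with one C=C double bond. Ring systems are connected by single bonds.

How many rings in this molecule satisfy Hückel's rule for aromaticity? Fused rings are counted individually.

Rings A and B form a fused bicyclic system (with one nitrogen) with 10 sp² atoms and 10 π electrons from ring double bonds. 10 = 4(2)+2, so the system is aromatic and both rings count as aromatic (quinoline).
Rings C and D form a fused bicyclic system (with one nitrogen) with 10 sp² atoms and 10 π electrons from ring double bonds. 10 = 4(2)+2, so the system is aromatic and both rings count as aromatic (quinoline).
Ring E has a continuous p-orbital overlap around the ring; 2 ring double bonds (4 π electrons) plus a heteroatom lone pair (2) give 6 π electrons. Since 6 = 4n+2 (n=1), ring E is aromatic (thiazole).
Ring F is planar and fully conjugated; 2 ring double bonds (4 π electrons) plus a heteroatom lone pair (2) give 6 π electrons. That satisfies 4n+2 with n=1, so ring F is aromatic (pyrazole).
Ring G has two sp³ carbons, so it is not fully conjugated — not aromatic (2,3-dihydrofuran).
Ring H is fully conjugated (every ring atom contributes a p orbital); 1 ring double bond (2 π electrons) plus the carbocation's empty p orbital (0, but keeps the ring conjugated) give 2 π electrons. Since 2 = 4n+2 (n=0), ring H is aromatic (cyclopropenyl cation).
Aromatic: A, B, C, D, E, F, H. Total: 7.

7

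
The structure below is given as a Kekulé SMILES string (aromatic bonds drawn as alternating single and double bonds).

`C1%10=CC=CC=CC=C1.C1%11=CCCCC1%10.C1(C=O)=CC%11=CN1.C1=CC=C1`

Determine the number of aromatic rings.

1

The SMILES encodes an eight-membered carbon ring with four alternating C=C double bonds; a six-membered carbon ring with one C=C double bond; a five-membered ring of four carbons and one nitrogen bearing a hydrogen, with two C=C double bonds; a four-membered carbon ring with two alternating C=C double bonds.
The 8-membered ring has only sp² ring atoms; a planar conformation would have a fully conjugated π system of 8 electrons. But 8 = 4(2), which is 4n not 4n+2, so it is not aromatic (cyclooctatetraene) — cyclooctatetraene distorts into a non-planar tub to avoid antiaromaticity.
The 6-membered ring has four sp³ carbons, so it is not fully conjugated — not aromatic (cyclohexene).
The 5-membered ring with one N–H is planar and fully conjugated; 2 ring double bonds (4 π electrons) plus a heteroatom lone pair (2) give 6 π electrons. That satisfies 4n+2 with n=1, so it is aromatic (pyrrole).
The 4-membered ring has only sp² ring atoms; a planar conformation would have a fully conjugated π system of 4 electrons. But 4 = 4(1), which is 4n not 4n+2, so it is not aromatic (cyclobutadiene) — cyclobutadiene is antiaromatic and distorts to a rectangle.
1 of the 4 rings is aromatic. Total: 1.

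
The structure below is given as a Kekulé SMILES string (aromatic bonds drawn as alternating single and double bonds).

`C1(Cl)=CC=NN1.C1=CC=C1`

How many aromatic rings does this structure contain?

The SMILES encodes a five-membered ring with two adjacent nitrogens (one bearing H, one in a double bond) and two double bonds; a four-membered carbon ring with two alternating C=C double bonds.
The 5-membered ring with two adjacent nitrogens (one N–H, one =N–) is fully conjugated (every ring atom contributes a p orbital); 2 ring double bonds (4 π electrons) plus a heteroatom lone pair (2) give 6 π electrons. That satisfies 4n+2 with n=1, so it is aromatic (pyrazole).
The 4-membered ring has only sp² ring atoms; a planar conformation would have a fully conjugated π system of 4 electrons. But 4 = 4(1), which is 4n not 4n+2, so it is not aromatic (cyclobutadiene) — cyclobutadiene is antiaromatic and distorts to a rectangle.
1 of the 2 rings is aromatic. Total: 1.

1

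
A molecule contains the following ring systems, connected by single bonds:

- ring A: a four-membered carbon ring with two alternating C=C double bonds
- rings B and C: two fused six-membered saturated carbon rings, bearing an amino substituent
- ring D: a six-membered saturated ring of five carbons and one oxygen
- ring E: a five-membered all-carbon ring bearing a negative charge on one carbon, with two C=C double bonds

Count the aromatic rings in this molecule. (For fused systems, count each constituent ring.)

1

Ring A has only sp² ring atoms; a planar conformation would have a fully conjugated π system of 4 electrons. But 4 = 4(1), which is 4n not 4n+2, so ring A is not aromatic (cyclobutadiene) — cyclobutadiene is antiaromatic and distorts to a rectangle.
Ring B has only sp³ atoms, so it is not fully conjugated — not aromatic (cyclohexane ring).
Ring C has only sp³ atoms, so it is not fully conjugated — not aromatic (cyclohexane ring).
Ring D has only sp³ atoms, so it is not fully conjugated — not aromatic (tetrahydropyran).
Ring E has a continuous p-orbital overlap around the ring; 2 ring double bonds (4 π electrons) plus the carbanion lone pair (2) give 6 π electrons. 6 = 4(1)+2, so ring E is aromatic (cyclopentadienyl anion).
Aromatic: E. Total: 1.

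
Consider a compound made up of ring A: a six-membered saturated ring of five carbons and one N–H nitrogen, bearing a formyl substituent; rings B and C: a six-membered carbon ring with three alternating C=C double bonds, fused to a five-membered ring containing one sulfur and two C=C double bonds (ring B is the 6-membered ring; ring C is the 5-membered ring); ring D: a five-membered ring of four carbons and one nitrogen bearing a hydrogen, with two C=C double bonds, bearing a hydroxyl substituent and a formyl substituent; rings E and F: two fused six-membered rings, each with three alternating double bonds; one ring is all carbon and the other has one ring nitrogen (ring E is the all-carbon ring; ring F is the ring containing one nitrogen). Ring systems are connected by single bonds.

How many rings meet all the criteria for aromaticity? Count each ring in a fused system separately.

Ring A has only sp³ atoms, so it is not fully conjugated — not aromatic (piperidine).
Rings B and C form a fused bicyclic system (with one sulfur) with 9 sp² atoms and 10 π electrons from ring double bonds plus a heteroatom lone pair. 10 = 4(2)+2, so the system is aromatic and both rings count as aromatic (benzothiophene).
Ring D is planar and fully conjugated; 2 ring double bonds (4 π electrons) plus a heteroatom lone pair (2) give 6 π electrons. Since 6 = 4n+2 (n=1), ring D is aromatic (pyrrole).
Rings E and F form a fused bicyclic system (with one nitrogen) with 10 sp² atoms and 10 π electrons from ring double bonds. 10 = 4(2)+2, so the system is aromatic and both rings count as aromatic (quinoline).
Aromatic: B, C, D, E, F. Total: 5.

5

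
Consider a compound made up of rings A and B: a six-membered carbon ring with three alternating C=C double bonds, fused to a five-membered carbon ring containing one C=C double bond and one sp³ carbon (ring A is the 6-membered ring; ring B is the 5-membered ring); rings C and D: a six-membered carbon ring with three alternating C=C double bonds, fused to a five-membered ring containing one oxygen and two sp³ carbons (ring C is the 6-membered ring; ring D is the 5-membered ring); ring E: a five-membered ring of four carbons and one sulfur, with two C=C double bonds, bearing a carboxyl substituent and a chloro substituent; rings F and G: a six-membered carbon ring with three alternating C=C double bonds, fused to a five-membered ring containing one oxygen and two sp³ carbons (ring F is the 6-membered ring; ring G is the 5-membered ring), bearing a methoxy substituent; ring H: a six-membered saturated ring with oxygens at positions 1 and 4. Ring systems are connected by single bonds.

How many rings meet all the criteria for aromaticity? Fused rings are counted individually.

Ring A has a continuous p-orbital overlap around the ring; 3 ring double bonds give 6 π electrons. 6 = 4(1)+2, so ring A is aromatic (benzene ring).
Ring B has one sp³ carbon, so it is not fully conjugated — not aromatic (cyclopentene ring).
Ring C is planar and fully conjugated; 3 ring double bonds give 6 π electrons. Since 6 = 4n+2 (n=1), ring C is aromatic (benzene ring).
Ring D has two sp³ carbons, so it is not fully conjugated — not aromatic (oxolane ring).
Ring E is fully conjugated (every ring atom contributes a p orbital); 2 ring double bonds (4 π electrons) plus a heteroatom lone pair (2) give 6 π electrons. 6 = 4(1)+2, so ring E is aromatic (thiophene).
Ring F is fully conjugated (every ring atom contributes a p orbital); 3 ring double bonds give 6 π electrons. That satisfies 4n+2 with n=1, so ring F is aromatic (benzene ring).
Ring G has two sp³ carbons, so it is not fully conjugated — not aromatic (oxolane ring).
Ring H has only sp³ atoms, so it is not fully conjugated — not aromatic (1,4-dioxane).
Aromatic: A, C, E, F. Total: 4.

4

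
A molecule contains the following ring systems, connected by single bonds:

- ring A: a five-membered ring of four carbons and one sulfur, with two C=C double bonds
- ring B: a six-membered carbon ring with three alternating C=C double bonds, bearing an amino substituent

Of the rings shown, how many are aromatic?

Ring A has a continuous p-orbital overlap around the ring; 2 ring double bonds (4 π electrons) plus a heteroatom lone pair (2) give 6 π electrons. Since 6 = 4n+2 (n=1), ring A is aromatic (thiophene).
Ring B is planar and fully conjugated; 3 ring double bonds give 6 π electrons. Since 6 = 4n+2 (n=1), ring B is aromatic (benzene).
Aromatic: A, B. Total: 2.

2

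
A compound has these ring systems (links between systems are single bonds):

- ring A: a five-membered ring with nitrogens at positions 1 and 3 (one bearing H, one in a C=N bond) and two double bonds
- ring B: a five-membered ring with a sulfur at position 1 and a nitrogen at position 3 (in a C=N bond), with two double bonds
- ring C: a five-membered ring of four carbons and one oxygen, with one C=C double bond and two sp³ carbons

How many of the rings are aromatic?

Ring A is fully conjugated (every ring atom contributes a p orbital); 2 ring double bonds (4 π electrons) plus a heteroatom lone pair (2) give 6 π electrons. Since 6 = 4n+2 (n=1), ring A is aromatic (imidazole).
Ring B is planar and fully conjugated; 2 ring double bonds (4 π electrons) plus a heteroatom lone pair (2) give 6 π electrons. Since 6 = 4n+2 (n=1), ring B is aromatic (thiazole).
Ring C has two sp³ carbons, so it is not fully conjugated — not aromatic (2,3-dihydrofuran).
Aromatic: A, B. Total: 2.

2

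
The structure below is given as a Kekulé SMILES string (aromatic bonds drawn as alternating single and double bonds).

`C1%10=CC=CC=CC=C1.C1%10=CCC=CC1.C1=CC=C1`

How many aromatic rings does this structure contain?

0

The SMILES encodes an eight-membered carbon ring with four alternating C=C double bonds; a six-membered carbon ring with two isolated C=C double bonds and two sp³ carbons; a four-membered carbon ring with two alternating C=C double bonds.
The 8-membered ring has only sp² ring atoms; a planar conformation would have a fully conjugated π system of 8 electrons. But 8 = 4(2), which is 4n not 4n+2, so it is not aromatic (cyclooctatetraene) — cyclooctatetraene distorts into a non-planar tub to avoid antiaromaticity.
The 6-membered ring has two sp³ carbons, so it is not fully conjugated — not aromatic (1,4-cyclohexadiene).
The 4-membered ring has only sp² ring atoms; a planar conformation would have a fully conjugated π system of 4 electrons. But 4 = 4(1), which is 4n not 4n+2, so it is not aromatic (cyclobutadiene) — cyclobutadiene is antiaromatic and distorts to a rectangle.
None of the rings are aromatic. Total: 0.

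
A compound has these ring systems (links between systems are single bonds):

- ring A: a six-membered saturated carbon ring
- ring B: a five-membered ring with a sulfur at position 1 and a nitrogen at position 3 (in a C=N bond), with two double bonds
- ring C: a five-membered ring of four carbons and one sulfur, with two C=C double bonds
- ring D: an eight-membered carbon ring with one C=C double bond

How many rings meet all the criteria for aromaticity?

Ring A has only sp³ atoms, so it is not fully conjugated — not aromatic (cyclohexane).
Ring B is planar and fully conjugated; 2 ring double bonds (4 π electrons) plus a heteroatom lone pair (2) give 6 π electrons. Since 6 = 4n+2 (n=1), ring B is aromatic (thiazole).
Ring C has a continuous p-orbital overlap around the ring; 2 ring double bonds (4 π electrons) plus a heteroatom lone pair (2) give 6 π electrons. Since 6 = 4n+2 (n=1), ring C is aromatic (thiophene).
Ring D has six sp³ carbons, so it is not fully conjugated — not aromatic (cyclooctene).
Aromatic: B, C. Total: 2.

2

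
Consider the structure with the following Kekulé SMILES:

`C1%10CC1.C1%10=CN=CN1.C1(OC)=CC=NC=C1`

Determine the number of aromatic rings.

The SMILES encodes a three-membered saturated carbon ring; a five-membered ring with nitrogens at positions 1 and 3 (one bearing H, one in a C=N bond) and two double bonds; a six-membered ring of five carbons and one nitrogen with three alternating double bonds.
The 3-membered ring has only sp³ atoms, so it is not fully conjugated — not aromatic (cyclopropane).
The 5-membered ring with two nitrogens (one N–H, one =N–) is fully conjugated (every ring atom contributes a p orbital); 2 ring double bonds (4 π electrons) plus a heteroatom lone pair (2) give 6 π electrons. That satisfies 4n+2 with n=1, so it is aromatic (imidazole).
The 6-membered ring with one nitrogen is planar and fully conjugated; 3 ring double bonds give 6 π electrons. That satisfies 4n+2 with n=1, so it is aromatic (pyridine).
2 of the 3 rings are aromatic. Total: 2.

2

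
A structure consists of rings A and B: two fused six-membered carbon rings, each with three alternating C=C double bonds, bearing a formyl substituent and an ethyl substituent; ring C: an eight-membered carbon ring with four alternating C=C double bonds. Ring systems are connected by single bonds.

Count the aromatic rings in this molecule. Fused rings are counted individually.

Rings A and B form a fused bicyclic system with 10 sp² atoms and 10 π electrons from ring double bonds. 10 = 4(2)+2, so the system is aromatic and both rings count as aromatic (naphthalene).
Ring C has only sp² ring atoms; a planar conformation would have a fully conjugated π system of 8 electrons. But 8 = 4(2), which is 4n not 4n+2, so ring C is not aromatic (cyclooctatetraene) — cyclooctatetraene distorts into a non-planar tub to avoid antiaromaticity.
Aromatic: A, B. Total: 2.

2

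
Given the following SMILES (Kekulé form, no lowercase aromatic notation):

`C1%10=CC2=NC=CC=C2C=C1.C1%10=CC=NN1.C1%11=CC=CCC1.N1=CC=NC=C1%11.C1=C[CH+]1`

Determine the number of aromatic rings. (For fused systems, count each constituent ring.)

The SMILES encodes two fused six-membered rings, each with three alternating double bonds; one ring is all carbon and the other has one ring nitrogen; a five-membered ring with two adjacent nitrogens (one bearing H, one in a double bond) and two double bonds; a six-membered carbon ring with two conjugated C=C double bonds and two sp³ carbons; a six-membered ring with nitrogens at positions 1 and 4 and three alternating double bonds; a three-membered all-carbon ring bearing a positive charge on one carbon, with one C=C double bond.
The fused 6/6-membered bicyclic (with one nitrogen) is a single π system with 10 sp² atoms and 10 π electrons from ring double bonds. 10 = 4(2)+2, so the system is aromatic and both rings count as aromatic (quinoline).
The 5-membered ring with two adjacent nitrogens (one N–H, one =N–) has a continuous p-orbital overlap around the ring; 2 ring double bonds (4 π electrons) plus a heteroatom lone pair (2) give 6 π electrons. 6 = 4(1)+2, so it is aromatic (pyrazole).
The 6-membered ring has two sp³ carbons, so it is not fully conjugated — not aromatic (1,3-cyclohexadiene).
The 6-membered ring with two nitrogens (1,4) is fully conjugated (every ring atom contributes a p orbital); 3 ring double bonds give 6 π electrons. That satisfies 4n+2 with n=1, so it is aromatic (pyrazine).
The 3-membered ring is planar and fully conjugated; 1 ring double bond (2 π electrons) plus the carbocation's empty p orbital (0, but keeps the ring conjugated) give 2 π electrons. 2 = 4(0)+2, so it is aromatic (cyclopropenyl cation).
5 of the 6 rings are aromatic. Total: 5.

5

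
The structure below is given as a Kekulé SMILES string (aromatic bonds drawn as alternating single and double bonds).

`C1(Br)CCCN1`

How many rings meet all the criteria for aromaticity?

0

The SMILES encodes a five-membered saturated ring of four carbons and one N–H nitrogen.
The 5-membered ring with one N–H has only sp³ atoms, so it is not fully conjugated — not aromatic (pyrrolidine).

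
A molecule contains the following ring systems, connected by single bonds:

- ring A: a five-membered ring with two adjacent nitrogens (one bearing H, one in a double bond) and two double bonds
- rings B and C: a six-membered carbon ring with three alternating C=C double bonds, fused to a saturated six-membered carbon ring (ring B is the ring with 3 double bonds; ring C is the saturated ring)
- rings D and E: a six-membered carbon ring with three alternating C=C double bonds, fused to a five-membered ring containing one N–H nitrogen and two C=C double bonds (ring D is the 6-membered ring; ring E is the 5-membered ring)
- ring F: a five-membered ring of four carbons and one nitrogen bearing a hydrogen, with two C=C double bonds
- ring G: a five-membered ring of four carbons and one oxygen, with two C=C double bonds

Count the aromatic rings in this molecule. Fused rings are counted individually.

Ring A is planar and fully conjugated; 2 ring double bonds (4 π electrons) plus a heteroatom lone pair (2) give 6 π electrons. That satisfies 4n+2 with n=1, so ring A is aromatic (pyrazole).
Ring B is planar and fully conjugated; 3 ring double bonds give 6 π electrons. That satisfies 4n+2 with n=1, so ring B is aromatic (benzene ring).
Ring C has four sp³ carbons, so it is not fully conjugated — not aromatic (cyclohexane ring).
Rings D and E form a fused bicyclic system (with one N–H) with 9 sp² atoms and 10 π electrons from ring double bonds plus a heteroatom lone pair. 10 = 4(2)+2, so the system is aromatic and both rings count as aromatic (indole).
Ring F is planar and fully conjugated; 2 ring double bonds (4 π electrons) plus a heteroatom lone pair (2) give 6 π electrons. That satisfies 4n+2 with n=1, so ring F is aromatic (pyrrole).
Ring G has a continuous p-orbital overlap around the ring; 2 ring double bonds (4 π electrons) plus a heteroatom lone pair (2) give 6 π electrons. Since 6 = 4n+2 (n=1), ring G is aromatic (furan).
Aromatic: A, B, D, E, F, G. Total: 6.

6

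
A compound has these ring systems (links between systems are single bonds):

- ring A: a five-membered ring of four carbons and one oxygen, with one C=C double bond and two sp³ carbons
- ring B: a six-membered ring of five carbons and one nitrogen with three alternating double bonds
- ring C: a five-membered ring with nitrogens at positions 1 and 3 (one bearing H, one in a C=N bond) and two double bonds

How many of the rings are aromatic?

2

Ring A has two sp³ carbons, so it is not fully conjugated — not aromatic (2,3-dihydrofuran).
Ring B is fully conjugated (every ring atom contributes a p orbital); 3 ring double bonds give 6 π electrons. 6 = 4(1)+2, so ring B is aromatic (pyridine).
Ring C is fully conjugated (every ring atom contributes a p orbital); 2 ring double bonds (4 π electrons) plus a heteroatom lone pair (2) give 6 π electrons. Since 6 = 4n+2 (n=1), ring C is aromatic (imidazole).
Aromatic: B, C. Total: 2.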